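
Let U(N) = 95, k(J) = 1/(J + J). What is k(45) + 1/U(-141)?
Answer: 37/1710 ≈ 0.021637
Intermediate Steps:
k(J) = 1/(2*J)
k(45) + 1/U(-141) = (½)/45 + 1/95 = (½)*(1/45) + 1/95 = 1/90 + 1/95 = 37/1710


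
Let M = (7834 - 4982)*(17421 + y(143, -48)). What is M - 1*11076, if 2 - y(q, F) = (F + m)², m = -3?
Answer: 42261268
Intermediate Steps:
y(q, F) = 2 - (-3 + F)² (y(q, F) = 2 - (F - 3)² = 2 - (-3 + F)²)
M = 42272344 (M = (7834 - 4982)*(17421 + (2 - (-3 - 48)²)) = 2852*(17421 + (2 - 1*(-51)²)) = 2852*(17421 + (2 - 1*2601)) = 2852*(17421 + (2 - 2601)) = 2852*(17421 - 2599) = 2852*14822 = 42272344)
M - 1*11076 = 42272344 - 1*11076 = 42272344 - 11076 = 42261268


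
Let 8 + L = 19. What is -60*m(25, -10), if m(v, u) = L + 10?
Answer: -1260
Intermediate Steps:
L = 11 (L = -8 + 19 = 11)
m(v, u) = 21 (m(v, u) = 11 + 10 = 21)
-60*m(25, -10) = -60*21 = -1260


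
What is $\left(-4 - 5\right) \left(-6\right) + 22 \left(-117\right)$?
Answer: $-2520$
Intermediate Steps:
$\left(-4 - 5\right) \left(-6\right) + 22 \left(-117\right) = \left(-9\right) \left(-6\right) - 2574 = 54 - 2574 = -2520$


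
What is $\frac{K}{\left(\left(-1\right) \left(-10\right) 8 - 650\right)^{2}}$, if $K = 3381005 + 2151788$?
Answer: $\frac{5532793}{324900} \approx 17.029$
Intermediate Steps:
$K = 5532793$
$\frac{K}{\left(\left(-1\right) \left(-10\right) 8 - 650\right)^{2}} = \frac{5532793}{\left(\left(-1\right) \left(-10\right) 8 - 650\right)^{2}} = \frac{5532793}{\left(10 \cdot 8 - 650\right)^{2}} = \frac{5532793}{\left(80 - 650\right)^{2}} = \frac{5532793}{\left(-570\right)^{2}} = \frac{5532793}{324900}$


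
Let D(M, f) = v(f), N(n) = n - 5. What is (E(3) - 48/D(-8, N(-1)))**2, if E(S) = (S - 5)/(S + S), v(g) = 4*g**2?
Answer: 4/9 ≈ 0.44444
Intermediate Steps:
N(n) = -5 + n
E(S) = (-5 + S)/(2*S) (E(S) = (-5 + S)/((2*S)) = (-5 + S)*(1/(2*S)) = (-5 + S)/(2*S))
D(M, f) = 4*f**2
(E(3) - 48/D(-8, N(-1)))**2 = ((1/2)*(-5 + 3)/3 - 48*1/(4*(-5 - 1)**2))**2 = ((1/2)*(1/3)*(-2) - 48/(4*(-6)**2))**2 = (-1/3 - 48/(4*36))**2 = (-1/3 - 48/144)**2 = (-1/3 - 48*1/144)**2 = (-1/3 - 1/3)**2 = (-2/3)**2 = 4/9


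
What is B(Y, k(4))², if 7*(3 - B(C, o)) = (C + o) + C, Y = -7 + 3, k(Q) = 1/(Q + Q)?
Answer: 1089/64 ≈ 17.016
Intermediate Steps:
k(Q) = 1/(2*Q)
Y = -4
B(C, o) = 3 - 2*C/7 - o/7 (B(C, o) = 3 - ((C + o) + C)/7 = 3 - (o + 2*C)/7 = 3 + (-2*C/7 - o/7) = 3 - 2*C/7 - o/7)
B(Y, k(4))² = (3 - 2/7*(-4) - 1/(14*4))² = (3 + 8/7 - 1/(14*4))² = (3 + 8/7 - ⅐*⅛)² = (3 + 8/7 - 1/56)² = (33/8)² = 1089/64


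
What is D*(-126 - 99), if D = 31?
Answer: -6975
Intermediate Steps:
D*(-126 - 99) = 31*(-126 - 99) = 31*(-225) = -6975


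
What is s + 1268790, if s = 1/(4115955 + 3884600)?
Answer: 10151024178451/8000555 ≈ 1.2688e+6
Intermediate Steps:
s = 1/8000555 ≈ 1.2499e-7
s + 1268790 = 1/8000555 + 1268790 = 10151024178451/8000555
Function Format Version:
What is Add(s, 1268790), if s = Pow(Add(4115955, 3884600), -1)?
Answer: Rational(10151024178451, 8000555) ≈ 1.2688e+6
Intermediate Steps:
s = Rational(1, 8000555) (s = Pow(8000555, -1) = Rational(1, 8000555) ≈ 1.2499e-7)
Add(s, 1268790) = Add(Rational(1, 8000555), 1268790) = Rational(10151024178451, 8000555)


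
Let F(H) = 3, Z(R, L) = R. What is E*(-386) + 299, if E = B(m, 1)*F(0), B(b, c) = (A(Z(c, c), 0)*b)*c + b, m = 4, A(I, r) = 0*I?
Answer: -4333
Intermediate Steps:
A(I, r) = 0
B(b, c) = b (B(b, c) = (0*b)*c + b = 0*c + b = 0 + b = b)
E = 12 (E = 4*3 = 12)
E*(-386) + 299 = 12*(-386) + 299 = -4632 + 299 = -4333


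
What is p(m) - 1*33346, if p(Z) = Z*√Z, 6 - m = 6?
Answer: -33346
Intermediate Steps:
m = 0 (m = 6 - 1*6 = 6 - 6 = 0)
p(Z) = Z^(3/2)
p(m) - 1*33346 = 0^(3/2) - 1*33346 = 0 - 33346 = -33346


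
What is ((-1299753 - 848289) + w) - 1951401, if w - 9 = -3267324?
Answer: -7366758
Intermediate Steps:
w = -3267315 (w = 9 - 3267324 = -3267315)
((-1299753 - 848289) + w) - 1951401 = ((-1299753 - 848289) - 3267315) - 1951401 = (-2148042 - 3267315) - 1951401 = -5415357 - 1951401 = -7366758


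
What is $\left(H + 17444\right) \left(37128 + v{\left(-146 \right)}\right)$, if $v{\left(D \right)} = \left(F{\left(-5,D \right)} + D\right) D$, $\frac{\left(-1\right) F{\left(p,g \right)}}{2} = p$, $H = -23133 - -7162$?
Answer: $83937432$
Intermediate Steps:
$H = -15971$ ($H = -23133 + 7162 = -15971$)
$F{\left(p,g \right)} = - 2 p$
$v{\left(D \right)} = D \left(10 + D\right)$ ($v{\left(D \right)} = \left(\left(-2\right) \left(-5\right) + D\right) D = \left(10 + D\right) D = D \left(10 + D\right)$)
$\left(H + 17444\right) \left(37128 + v{\left(-146 \right)}\right) = \left(-15971 + 17444\right) \left(37128 - 146 \left(10 - 146\right)\right) = 1473 \left(37128 - -19856\right) = 1473 \left(37128 + 19856\right) = 1473 \cdot 56984 = 83937432$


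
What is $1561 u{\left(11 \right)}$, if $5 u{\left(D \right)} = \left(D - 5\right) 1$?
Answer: $\frac{9366}{5} \approx 1873.2$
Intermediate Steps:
$u{\left(D \right)} = -1 + \frac{D}{5}$ ($u{\left(D \right)} = \frac{\left(D - 5\right) 1}{5} = \frac{\left(-5 + D\right) 1}{5} = \frac{-5 + D}{5} = -1 + \frac{D}{5}$)
$1561 u{\left(11 \right)} = 1561 \left(-1 + \frac{1}{5} \cdot 11\right) = 1561 \left(-1 + \frac{11}{5}\right) = 1561 \cdot \frac{6}{5} = \frac{9366}{5}$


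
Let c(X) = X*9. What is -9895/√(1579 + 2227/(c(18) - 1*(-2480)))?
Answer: -1979*√11027562690/834789 ≈ -248.95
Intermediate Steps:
c(X) = 9*X
-9895/√(1579 + 2227/(c(18) - 1*(-2480))) = -9895/√(1579 + 2227/(9*18 - 1*(-2480))) = -9895/√(1579 + 2227/(162 + 2480)) = -9895/√(1579 + 2227/2642) = -9895*√11027562690/4173945 = -1979*√11027562690/834789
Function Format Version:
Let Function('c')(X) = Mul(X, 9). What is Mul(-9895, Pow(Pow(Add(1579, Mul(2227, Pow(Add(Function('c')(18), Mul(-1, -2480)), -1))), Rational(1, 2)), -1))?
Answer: Mul(Rational(-1979, 834789), Pow(11027562690, Rational(1, 2))) ≈ -248.95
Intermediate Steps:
Function('c')(X) = Mul(9, X)
Mul(-9895, Pow(Pow(Add(1579, Mul(2227, Pow(Add(Function('c')(18), Mul(-1, -2480)), -1))), Rational(1, 2)), -1)) = Mul(-9895, Pow(Pow(Add(1579, Mul(2227, Pow(Add(Mul(9, 18), Mul(-1, -2480)), -1))), Rational(1, 2)), -1)) = Mul(-9895, Pow(Pow(Add(1579, Mul(2227, Pow(Add(162, 2480), -1))), Rational(1, 2)), -1)) = Mul(-9895, Pow(Pow(Add(1579, Mul(2227, Pow(2642, -1))), Rational(1, 2)), -1)) = Mul(-9895, Pow(Pow(Add(1579, Mul(2227, Rational(1, 2642))), Rational(1, 2)), -1)) = Mul(-9895, Pow(Pow(Add(1579, Rational(2227, 2642)), Rational(1, 2)), -1)) = Mul(-9895, Pow(Pow(Rational(4173945, 2642), Rational(1, 2)), -1)) = Mul(-9895, Pow(Mul(Rational(1, 2642), Pow(11027562690, Rational(1, 2))), -1)) = Mul(-9895, Mul(Rational(1, 4173945), Pow(11027562690, Rational(1, 2)))) = Mul(Rational(-1979, 834789), Pow(11027562690, Rational(1, 2)))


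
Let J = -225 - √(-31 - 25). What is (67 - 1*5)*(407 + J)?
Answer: 11284 - 124*I*√14 ≈ 11284.0 - 463.97*I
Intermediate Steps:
J = -225 - 2*I*√14 (J = -225 - √(-56) = -225 - 2*I*√14 ≈ -225.0 - 7.4833*I)
(67 - 1*5)*(407 + J) = (67 - 1*5)*(407 + (-225 - 2*I*√14)) = (67 - 5)*(182 - 2*I*√14) = 62*(182 - 2*I*√14) = 11284 - 124*I*√14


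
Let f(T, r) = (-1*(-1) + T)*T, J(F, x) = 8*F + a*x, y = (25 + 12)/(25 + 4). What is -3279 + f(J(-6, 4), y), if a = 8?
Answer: -3039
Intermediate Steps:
y = 37/29 ≈ 1.2759
J(F, x) = 8*F + 8*x
f(T, r) = T*(1 + T) (f(T, r) = (1 + T)*T = T*(1 + T))
-3279 + f(J(-6, 4), y) = -3279 + (8*(-6) + 8*4)*(1 + (8*(-6) + 8*4)) = -3279 + (-48 + 32)*(1 + (-48 + 32)) = -3279 - 16*(1 - 16) = -3279 - 16*(-15) = -3279 + 240 = -3039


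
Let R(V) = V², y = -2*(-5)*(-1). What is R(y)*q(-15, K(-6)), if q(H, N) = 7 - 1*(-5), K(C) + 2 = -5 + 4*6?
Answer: 1200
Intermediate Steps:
K(C) = 17 (K(C) = -2 + (-5 + 4*6) = -2 + (-5 + 24) = -2 + 19 = 17)
q(H, N) = 12 (q(H, N) = 7 + 5 = 12)
y = -10 (y = 10*(-1) = -10)
R(y)*q(-15, K(-6)) = (-10)²*12 = 100*12 = 1200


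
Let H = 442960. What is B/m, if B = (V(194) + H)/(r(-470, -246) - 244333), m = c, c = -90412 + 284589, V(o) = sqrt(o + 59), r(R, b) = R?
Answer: -442960/47535112131 - sqrt(253)/47535112131 ≈ -9.3189e-6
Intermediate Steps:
V(o) = sqrt(59 + o)
c = 194177
m = 194177
B = -442960/244803 - sqrt(253)/244803 (B = (sqrt(59 + 194) + 442960)/(-470 - 244333) = (sqrt(253) + 442960)/(-244803) = (442960 + sqrt(253))*(-1/244803) = -442960/244803 - sqrt(253)/244803 ≈ -1.8095)
B/m = (-442960/244803 - sqrt(253)/244803)/194177 = (-442960/244803 - sqrt(253)/244803)*(1/194177) = -442960/47535112131 - sqrt(253)/47535112131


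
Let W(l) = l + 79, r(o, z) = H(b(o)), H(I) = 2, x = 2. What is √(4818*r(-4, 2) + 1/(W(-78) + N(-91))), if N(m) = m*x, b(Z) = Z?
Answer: 17*√1092335/181 ≈ 98.163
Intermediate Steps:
r(o, z) = 2
W(l) = 79 + l
N(m) = 2*m (N(m) = m*2 = 2*m)
√(4818*r(-4, 2) + 1/(W(-78) + N(-91))) = √(4818*2 + 1/((79 - 78) + 2*(-91))) = √(9636 + 1/(1 - 182)) = √(9636 + 1/(-181)) = √(9636 - 1/181) = √(1744115/181) = 17*√1092335/181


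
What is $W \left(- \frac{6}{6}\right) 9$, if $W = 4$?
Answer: $-36$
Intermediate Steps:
$W \left(- \frac{6}{6}\right) 9 = 4 \left(- \frac{6}{6}\right) 9 = 4 \left(\left(-6\right) \frac{1}{6}\right) 9 = 4 \left(-1\right) 9 = \left(-4\right) 9 = -36$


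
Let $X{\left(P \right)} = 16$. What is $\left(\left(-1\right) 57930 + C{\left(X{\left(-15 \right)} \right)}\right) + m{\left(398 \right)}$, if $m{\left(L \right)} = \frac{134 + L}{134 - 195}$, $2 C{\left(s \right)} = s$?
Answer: $- \frac{3533774}{61} \approx -57931.0$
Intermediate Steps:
$C{\left(s \right)} = \frac{s}{2}$
$m{\left(L \right)} = - \frac{134}{61} - \frac{L}{61}$ ($m{\left(L \right)} = \frac{134 + L}{-61} = \left(134 + L\right) \left(- \frac{1}{61}\right) = - \frac{134}{61} - \frac{L}{61}$)
$\left(\left(-1\right) 57930 + C{\left(X{\left(-15 \right)} \right)}\right) + m{\left(398 \right)} = \left(\left(-1\right) 57930 + \frac{1}{2} \cdot 16\right) - \frac{532}{61} = \left(-57930 + 8\right) - \frac{532}{61} = -57922 - \frac{532}{61} = - \frac{3533774}{61}$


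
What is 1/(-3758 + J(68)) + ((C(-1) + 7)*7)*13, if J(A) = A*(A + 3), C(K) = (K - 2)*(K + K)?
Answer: 1265811/1070 ≈ 1183.0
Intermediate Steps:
C(K) = 2*K*(-2 + K) (C(K) = (-2 + K)*(2*K) = 2*K*(-2 + K))
J(A) = A*(3 + A)
1/(-3758 + J(68)) + ((C(-1) + 7)*7)*13 = 1/(-3758 + 68*(3 + 68)) + ((2*(-1)*(-2 - 1) + 7)*7)*13 = 1/(-3758 + 68*71) + ((2*(-1)*(-3) + 7)*7)*13 = 1/(-3758 + 4828) + ((6 + 7)*7)*13 = 1/1070 + (13*7)*13 = 1/1070 + 91*13 = 1/1070 + 1183 = 1265811/1070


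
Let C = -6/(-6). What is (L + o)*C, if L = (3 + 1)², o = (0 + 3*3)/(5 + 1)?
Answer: 35/2 ≈ 17.500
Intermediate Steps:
o = 3/2 (o = (0 + 9)/6 = 9*(⅙) = 3/2 ≈ 1.5000)
L = 16 (L = 4² = 16)
C = 1 (C = -6*(-⅙) = 1)
(L + o)*C = (16 + 3/2)*1 = (35/2)*1 = 35/2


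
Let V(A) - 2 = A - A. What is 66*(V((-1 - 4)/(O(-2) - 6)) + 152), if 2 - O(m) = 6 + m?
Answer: 10164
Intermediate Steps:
O(m) = -4 - m (O(m) = 2 - (6 + m) = 2 + (-6 - m) = -4 - m)
V(A) = 2 (V(A) = 2 + (A - A) = 2 + 0 = 2)
66*(V((-1 - 4)/(O(-2) - 6)) + 152) = 66*(2 + 152) = 66*154 = 10164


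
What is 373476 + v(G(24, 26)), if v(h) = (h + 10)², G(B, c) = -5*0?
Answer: 373576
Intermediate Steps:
G(B, c) = 0
v(h) = (10 + h)²
373476 + v(G(24, 26)) = 373476 + (10 + 0)² = 373476 + 10² = 373476 + 100 = 373576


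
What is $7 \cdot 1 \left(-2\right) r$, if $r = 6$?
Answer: $-84$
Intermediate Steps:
$7 \cdot 1 \left(-2\right) r = 7 \cdot 1 \left(-2\right) 6 = 7 \left(\left(-2\right) 6\right) = 7 \left(-12\right) = -84$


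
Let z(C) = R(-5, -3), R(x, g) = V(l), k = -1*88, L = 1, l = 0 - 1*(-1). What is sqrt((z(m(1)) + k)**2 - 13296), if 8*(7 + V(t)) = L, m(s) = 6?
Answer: I*sqrt(274863)/8 ≈ 65.534*I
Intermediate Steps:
l = 1 (l = 0 + 1 = 1)
k = -88
V(t) = -55/8 (V(t) = -7 + (1/8)*1 = -7 + 1/8 = -55/8)
R(x, g) = -55/8
z(C) = -55/8
sqrt((z(m(1)) + k)**2 - 13296) = sqrt((-55/8 - 88)**2 - 13296) = sqrt((-759/8)**2 - 13296) = sqrt(576081/64 - 13296) = sqrt(-274863/64) = I*sqrt(274863)/8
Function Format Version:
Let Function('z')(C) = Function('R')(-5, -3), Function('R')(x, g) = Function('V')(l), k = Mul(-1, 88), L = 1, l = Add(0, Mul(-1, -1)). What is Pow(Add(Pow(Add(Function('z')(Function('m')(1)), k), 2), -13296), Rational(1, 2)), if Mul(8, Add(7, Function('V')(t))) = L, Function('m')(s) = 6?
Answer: Mul(Rational(1, 8), I, Pow(274863, Rational(1, 2))) ≈ Mul(65.534, I)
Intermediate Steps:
l = 1 (l = Add(0, 1) = 1)
k = -88
Function('V')(t) = Rational(-55, 8) (Function('V')(t) = Add(-7, Mul(Rational(1, 8), 1)) = Add(-7, Rational(1, 8)) = Rational(-55, 8))
Function('R')(x, g) = Rational(-55, 8)
Function('z')(C) = Rational(-55, 8)
Pow(Add(Pow(Add(Function('z')(Function('m')(1)), k), 2), -13296), Rational(1, 2)) = Pow(Add(Pow(Add(Rational(-55, 8), -88), 2), -13296), Rational(1, 2)) = Pow(Add(Pow(Rational(-759, 8), 2), -13296), Rational(1, 2)) = Pow(Add(Rational(576081, 64), -13296), Rational(1, 2)) = Pow(Rational(-274863, 64), Rational(1, 2)) = Mul(Rational(1, 8), I, Pow(274863, Rational(1, 2)))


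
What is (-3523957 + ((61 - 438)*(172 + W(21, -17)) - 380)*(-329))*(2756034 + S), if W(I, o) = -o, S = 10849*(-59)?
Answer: 42410480331900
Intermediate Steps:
S = -640091
(-3523957 + ((61 - 438)*(172 + W(21, -17)) - 380)*(-329))*(2756034 + S) = (-3523957 + ((61 - 438)*(172 - 1*(-17)) - 380)*(-329))*(2756034 - 640091) = (-3523957 + (-377*(172 + 17) - 380)*(-329))*2115943 = (-3523957 + (-377*189 - 380)*(-329))*2115943 = (-3523957 + (-71253 - 380)*(-329))*2115943 = (-3523957 - 71633*(-329))*2115943 = (-3523957 + 23567257)*2115943 = 20043300*2115943 = 42410480331900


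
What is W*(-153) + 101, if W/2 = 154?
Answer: -47023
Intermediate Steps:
W = 308 (W = 2*154 = 308)
W*(-153) + 101 = 308*(-153) + 101 = -47124 + 101 = -47023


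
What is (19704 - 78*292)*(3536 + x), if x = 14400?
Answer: -55099392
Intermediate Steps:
(19704 - 78*292)*(3536 + x) = (19704 - 78*292)*(3536 + 14400) = (19704 - 22776)*17936 = -3072*17936 = -55099392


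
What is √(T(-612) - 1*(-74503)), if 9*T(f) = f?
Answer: √74435 ≈ 272.83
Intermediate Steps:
T(f) = f/9
√(T(-612) - 1*(-74503)) = √((⅑)*(-612) - 1*(-74503)) = √(-68 + 74503) = √74435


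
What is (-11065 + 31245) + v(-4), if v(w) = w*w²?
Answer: 20116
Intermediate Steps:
v(w) = w³
(-11065 + 31245) + v(-4) = (-11065 + 31245) + (-4)³ = 20180 - 64 = 20116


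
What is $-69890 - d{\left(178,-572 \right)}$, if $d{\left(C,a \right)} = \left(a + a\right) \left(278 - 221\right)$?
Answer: $-4682$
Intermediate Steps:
$d{\left(C,a \right)} = 114 a$ ($d{\left(C,a \right)} = 2 a 57 = 114 a$)
$-69890 - d{\left(178,-572 \right)} = -69890 - 114 \left(-572\right) = -69890 - -65208 = -69890 + 65208 = -4682$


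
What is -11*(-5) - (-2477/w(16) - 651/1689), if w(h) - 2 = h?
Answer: 1955827/10134 ≈ 193.00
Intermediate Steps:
w(h) = 2 + h
-11*(-5) - (-2477/w(16) - 651/1689) = -11*(-5) - (-2477/(2 + 16) - 651/1689) = 55 - (-2477/18 - 651*1/1689) = 55 - (-2477*1/18 - 217/563) = 55 - (-2477/18 - 217/563) = 55 - 1*(-1398457/10134) = 55 + 1398457/10134 = 1955827/10134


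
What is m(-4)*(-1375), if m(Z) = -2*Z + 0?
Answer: -11000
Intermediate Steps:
m(Z) = -2*Z
m(-4)*(-1375) = -2*(-4)*(-1375) = 8*(-1375) = -11000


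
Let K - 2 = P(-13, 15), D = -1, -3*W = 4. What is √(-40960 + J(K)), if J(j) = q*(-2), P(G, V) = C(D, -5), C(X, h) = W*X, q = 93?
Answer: I*√41146 ≈ 202.84*I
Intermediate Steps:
W = -4/3 (W = -⅓*4 = -4/3 ≈ -1.3333)
C(X, h) = -4*X/3
P(G, V) = 4/3 (P(G, V) = -4/3*(-1) = 4/3)
K = 10/3 (K = 2 + 4/3 = 10/3 ≈ 3.3333)
J(j) = -186 (J(j) = 93*(-2) = -186)
√(-40960 + J(K)) = √(-40960 - 186) = √(-41146) = I*√41146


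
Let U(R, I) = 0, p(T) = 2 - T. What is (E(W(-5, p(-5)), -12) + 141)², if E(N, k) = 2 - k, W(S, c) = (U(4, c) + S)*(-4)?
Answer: 24025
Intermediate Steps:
W(S, c) = -4*S (W(S, c) = (0 + S)*(-4) = S*(-4) = -4*S)
(E(W(-5, p(-5)), -12) + 141)² = ((2 - 1*(-12)) + 141)² = ((2 + 12) + 141)² = (14 + 141)² = 155² = 24025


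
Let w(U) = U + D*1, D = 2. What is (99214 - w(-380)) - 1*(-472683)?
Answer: 572275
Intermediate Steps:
w(U) = 2 + U (w(U) = U + 2*1 = U + 2 = 2 + U)
(99214 - w(-380)) - 1*(-472683) = (99214 - (2 - 380)) - 1*(-472683) = (99214 - 1*(-378)) + 472683 = (99214 + 378) + 472683 = 99592 + 472683 = 572275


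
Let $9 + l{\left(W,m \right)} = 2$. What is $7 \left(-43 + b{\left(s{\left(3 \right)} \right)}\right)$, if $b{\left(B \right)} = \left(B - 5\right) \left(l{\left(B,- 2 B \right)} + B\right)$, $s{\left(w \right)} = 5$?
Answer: $-301$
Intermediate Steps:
$l{\left(W,m \right)} = -7$ ($l{\left(W,m \right)} = -9 + 2 = -7$)
$b{\left(B \right)} = \left(-7 + B\right) \left(-5 + B\right)$ ($b{\left(B \right)} = \left(B - 5\right) \left(-7 + B\right) = \left(-5 + B\right) \left(-7 + B\right) = \left(-7 + B\right) \left(-5 + B\right)$)
$7 \left(-43 + b{\left(s{\left(3 \right)} \right)}\right) = 7 \left(-43 + \left(35 + 5^{2} - 60\right)\right) = 7 \left(-43 + \left(35 + 25 - 60\right)\right) = 7 \left(-43 + 0\right) = 7 \left(-43\right) = -301$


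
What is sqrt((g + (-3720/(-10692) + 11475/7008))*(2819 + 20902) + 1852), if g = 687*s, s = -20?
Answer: I*sqrt(1089307727078790318)/57816 ≈ 18052.0*I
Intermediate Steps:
g = -13740 (g = 687*(-20) = -13740)
sqrt((g + (-3720/(-10692) + 11475/7008))*(2819 + 20902) + 1852) = sqrt((-13740 + (-3720/(-10692) + 11475/7008))*(2819 + 20902) + 1852) = sqrt((-13740 + (-3720*(-1/10692) + 11475*(1/7008)))*23721 + 1852) = sqrt((-13740 + (310/891 + 3825/2336))*23721 + 1852) = sqrt((-13740 + 4132235/2081376)*23721 + 1852) = sqrt(-28593974005/2081376*23721 + 1852) = sqrt(-226092552457535/693792 + 1852) = sqrt(-226091267554751/693792) = I*sqrt(1089307727078790318)/57816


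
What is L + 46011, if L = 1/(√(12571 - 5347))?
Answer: 46011 + √1806/3612 ≈ 46011.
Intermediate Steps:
L = √1806/3612 (L = 1/(√7224) = 1/(2*√1806) = √1806/3612 ≈ 0.011766)
L + 46011 = √1806/3612 + 46011 = 46011 + √1806/3612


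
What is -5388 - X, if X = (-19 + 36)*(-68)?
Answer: -4232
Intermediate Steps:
X = -1156 (X = 17*(-68) = -1156)
-5388 - X = -5388 - 1*(-1156) = -5388 + 1156 = -4232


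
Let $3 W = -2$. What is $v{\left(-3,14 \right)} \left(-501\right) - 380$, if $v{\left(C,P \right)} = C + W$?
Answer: $1457$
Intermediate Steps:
$W = - \frac{2}{3}$ ($W = \frac{1}{3} \left(-2\right) = - \frac{2}{3} \approx -0.66667$)
$v{\left(C,P \right)} = - \frac{2}{3} + C$ ($v{\left(C,P \right)} = C - \frac{2}{3} = - \frac{2}{3} + C$)
$v{\left(-3,14 \right)} \left(-501\right) - 380 = \left(- \frac{2}{3} - 3\right) \left(-501\right) - 380 = \left(- \frac{11}{3}\right) \left(-501\right) - 380 = 1837 - 380 = 1457$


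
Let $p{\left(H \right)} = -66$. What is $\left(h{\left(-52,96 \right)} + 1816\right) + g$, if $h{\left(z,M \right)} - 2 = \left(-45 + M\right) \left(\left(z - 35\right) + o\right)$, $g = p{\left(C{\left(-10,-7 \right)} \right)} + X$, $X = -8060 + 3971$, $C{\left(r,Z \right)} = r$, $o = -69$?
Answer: $-10293$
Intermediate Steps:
$X = -4089$
$g = -4155$ ($g = -66 - 4089 = -4155$)
$h{\left(z,M \right)} = 2 + \left(-104 + z\right) \left(-45 + M\right)$ ($h{\left(z,M \right)} = 2 + \left(-45 + M\right) \left(\left(z - 35\right) - 69\right) = 2 + \left(-45 + M\right) \left(\left(-35 + z\right) - 69\right) = 2 + \left(-45 + M\right) \left(-104 + z\right) = 2 + \left(-104 + z\right) \left(-45 + M\right)$)
$\left(h{\left(-52,96 \right)} + 1816\right) + g = \left(\left(4682 - 9984 - -2340 + 96 \left(-52\right)\right) + 1816\right) - 4155 = \left(\left(4682 - 9984 + 2340 - 4992\right) + 1816\right) - 4155 = \left(-7954 + 1816\right) - 4155 = -6138 - 4155 = -10293$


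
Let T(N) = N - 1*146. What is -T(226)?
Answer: -80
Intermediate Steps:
T(N) = -146 + N (T(N) = N - 146 = -146 + N)
-T(226) = -(-146 + 226) = -1*80 = -80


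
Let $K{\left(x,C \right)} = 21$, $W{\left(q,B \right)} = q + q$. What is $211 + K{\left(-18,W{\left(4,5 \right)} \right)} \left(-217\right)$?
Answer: $-4346$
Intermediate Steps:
$W{\left(q,B \right)} = 2 q$
$211 + K{\left(-18,W{\left(4,5 \right)} \right)} \left(-217\right) = 211 + 21 \left(-217\right) = 211 - 4557 = -4346$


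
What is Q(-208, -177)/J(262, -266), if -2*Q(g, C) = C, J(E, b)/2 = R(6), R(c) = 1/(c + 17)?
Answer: 4071/4 ≈ 1017.8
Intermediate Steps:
R(c) = 1/(17 + c)
J(E, b) = 2/23 (J(E, b) = 2/(17 + 6) = 2/23)
Q(g, C) = -C/2
Q(-208, -177)/J(262, -266) = (-½*(-177))/(2/23) = (177/2)*(23/2) = 4071/4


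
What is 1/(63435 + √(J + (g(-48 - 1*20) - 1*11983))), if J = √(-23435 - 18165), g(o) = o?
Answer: 1/(63435 + √(-12051 + 40*I*√26)) ≈ 1.5764e-5 - 2.73e-8*I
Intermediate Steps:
J = 40*I*√26 (J = √(-41600) = 40*I*√26 ≈ 203.96*I)
1/(63435 + √(J + (g(-48 - 1*20) - 1*11983))) = 1/(63435 + √(40*I*√26 + ((-48 - 1*20) - 1*11983))) = 1/(63435 + √(40*I*√26 + ((-48 - 20) - 11983))) = 1/(63435 + √(40*I*√26 + (-68 - 11983))) = 1/(63435 + √(40*I*√26 - 12051)) = 1/(63435 + √(-12051 + 40*I*√26))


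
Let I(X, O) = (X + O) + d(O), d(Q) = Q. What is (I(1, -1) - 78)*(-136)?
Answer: 10744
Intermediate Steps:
I(X, O) = X + 2*O (I(X, O) = (X + O) + O = (O + X) + O = X + 2*O)
(I(1, -1) - 78)*(-136) = ((1 + 2*(-1)) - 78)*(-136) = ((1 - 2) - 78)*(-136) = (-1 - 78)*(-136) = -79*(-136) = 10744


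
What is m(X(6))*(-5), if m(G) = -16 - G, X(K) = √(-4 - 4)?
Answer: 80 + 10*I*√2 ≈ 80.0 + 14.142*I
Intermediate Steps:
X(K) = 2*I*√2 (X(K) = √(-8) = 2*I*√2)
m(X(6))*(-5) = (-16 - 2*I*√2)*(-5) = 80 + 10*I*√2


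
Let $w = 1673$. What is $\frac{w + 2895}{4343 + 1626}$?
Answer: $\frac{4568}{5969} \approx 0.76529$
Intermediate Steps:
$\frac{w + 2895}{4343 + 1626} = \frac{1673 + 2895}{4343 + 1626} = \frac{4568}{5969}$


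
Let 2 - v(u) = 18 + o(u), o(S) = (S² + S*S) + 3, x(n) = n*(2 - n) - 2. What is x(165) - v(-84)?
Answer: -12766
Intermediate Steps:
x(n) = -2 + n*(2 - n)
o(S) = 3 + 2*S² (o(S) = (S² + S²) + 3 = 2*S² + 3 = 3 + 2*S²)
v(u) = -19 - 2*u² (v(u) = 2 - (18 + (3 + 2*u²)) = 2 - (21 + 2*u²) = 2 + (-21 - 2*u²) = -19 - 2*u²)
x(165) - v(-84) = (-2 - 1*165² + 2*165) - (-19 - 2*(-84)²) = (-2 - 1*27225 + 330) - (-19 - 2*7056) = (-2 - 27225 + 330) - (-19 - 14112) = -26897 - 1*(-14131) = -26897 + 14131 = -12766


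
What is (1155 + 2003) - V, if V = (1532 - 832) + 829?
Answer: 1629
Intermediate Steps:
V = 1529 (V = 700 + 829 = 1529)
(1155 + 2003) - V = (1155 + 2003) - 1*1529 = 3158 - 1529 = 1629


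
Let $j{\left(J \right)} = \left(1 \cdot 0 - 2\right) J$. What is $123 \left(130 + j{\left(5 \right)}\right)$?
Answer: $14760$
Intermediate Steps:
$j{\left(J \right)} = - 2 J$ ($j{\left(J \right)} = \left(0 - 2\right) J = - 2 J$)
$123 \left(130 + j{\left(5 \right)}\right) = 123 \left(130 - 10\right) = 123 \cdot 120 = 14760$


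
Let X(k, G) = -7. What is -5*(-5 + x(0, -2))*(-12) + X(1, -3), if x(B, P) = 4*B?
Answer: -307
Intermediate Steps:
-5*(-5 + x(0, -2))*(-12) + X(1, -3) = -5*(-5 + 4*0)*(-12) - 7 = -5*(-5 + 0)*(-12) - 7 = -5*(-5)*(-12) - 7 = 25*(-12) - 7 = -300 - 7 = -307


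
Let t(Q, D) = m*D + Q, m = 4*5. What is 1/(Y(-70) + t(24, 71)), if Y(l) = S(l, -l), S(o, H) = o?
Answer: 1/1374 ≈ 0.00072780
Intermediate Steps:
Y(l) = l
m = 20
t(Q, D) = Q + 20*D (t(Q, D) = 20*D + Q = Q + 20*D)
1/(Y(-70) + t(24, 71)) = 1/(-70 + (24 + 20*71)) = 1/(-70 + (24 + 1420)) = 1/(-70 + 1444) = 1/1374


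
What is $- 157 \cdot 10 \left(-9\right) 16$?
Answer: $226080$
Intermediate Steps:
$- 157 \cdot 10 \left(-9\right) 16 = \left(-157\right) \left(-90\right) 16 = 14130 \cdot 16 = 226080$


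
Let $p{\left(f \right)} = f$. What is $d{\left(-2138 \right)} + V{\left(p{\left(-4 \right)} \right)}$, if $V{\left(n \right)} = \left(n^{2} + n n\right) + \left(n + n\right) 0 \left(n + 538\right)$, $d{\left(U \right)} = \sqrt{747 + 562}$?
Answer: $32 + \sqrt{1309} \approx 68.18$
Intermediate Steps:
$d{\left(U \right)} = \sqrt{1309}$
$V{\left(n \right)} = 2 n^{2}$ ($V{\left(n \right)} = \left(n^{2} + n^{2}\right) + 2 n 0 \left(538 + n\right) = 2 n^{2} + 0 \left(538 + n\right) = 2 n^{2} + 0 = 2 n^{2}$)
$d{\left(-2138 \right)} + V{\left(p{\left(-4 \right)} \right)} = \sqrt{1309} + 2 \left(-4\right)^{2} = \sqrt{1309} + 2 \cdot 16 = \sqrt{1309} + 32 = 32 + \sqrt{1309}$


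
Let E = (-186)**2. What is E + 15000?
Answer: 49596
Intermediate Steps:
E = 34596
E + 15000 = 34596 + 15000 = 49596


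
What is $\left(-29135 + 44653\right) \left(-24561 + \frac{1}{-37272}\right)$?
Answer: $- \frac{7102880284087}{18636} \approx -3.8114 \cdot 10^{8}$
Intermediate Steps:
$\left(-29135 + 44653\right) \left(-24561 + \frac{1}{-37272}\right) = 15518 \left(-24561 - \frac{1}{37272}\right) = 15518 \left(- \frac{915437593}{37272}\right) = - \frac{7102880284087}{18636}$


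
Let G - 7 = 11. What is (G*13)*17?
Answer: 3978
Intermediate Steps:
G = 18 (G = 7 + 11 = 18)
(G*13)*17 = (18*13)*17 = 234*17 = 3978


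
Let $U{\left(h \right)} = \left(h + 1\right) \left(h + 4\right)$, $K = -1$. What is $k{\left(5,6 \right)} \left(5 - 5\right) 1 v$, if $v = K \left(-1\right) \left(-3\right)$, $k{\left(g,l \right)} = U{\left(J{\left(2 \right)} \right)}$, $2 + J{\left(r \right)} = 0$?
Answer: $0$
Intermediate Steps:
$J{\left(r \right)} = -2$ ($J{\left(r \right)} = -2 + 0 = -2$)
$U{\left(h \right)} = \left(1 + h\right) \left(4 + h\right)$
$k{\left(g,l \right)} = -2$ ($k{\left(g,l \right)} = 4 + \left(-2\right)^{2} + 5 \left(-2\right) = 4 + 4 - 10 = -2$)
$v = -3$ ($v = \left(-1\right) \left(-1\right) \left(-3\right) = 1 \left(-3\right) = -3$)
$k{\left(5,6 \right)} \left(5 - 5\right) 1 v = - 2 \left(5 - 5\right) 1 \left(-3\right) = - 2 \cdot 0 \cdot 1 \left(-3\right) = \left(-2\right) 0 \left(-3\right) = 0 \left(-3\right) = 0$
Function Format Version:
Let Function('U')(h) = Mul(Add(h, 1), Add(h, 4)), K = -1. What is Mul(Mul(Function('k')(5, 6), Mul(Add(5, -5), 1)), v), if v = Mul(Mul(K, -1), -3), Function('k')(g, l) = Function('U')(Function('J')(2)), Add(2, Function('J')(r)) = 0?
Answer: 0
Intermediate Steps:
Function('J')(r) = -2 (Function('J')(r) = Add(-2, 0) = -2)
Function('U')(h) = Mul(Add(1, h), Add(4, h))
Function('k')(g, l) = -2 (Function('k')(g, l) = Add(4, Pow(-2, 2), Mul(5, -2)) = Add(4, 4, -10) = -2)
v = -3 (v = Mul(Mul(-1, -1), -3) = Mul(1, -3) = -3)
Mul(Mul(Function('k')(5, 6), Mul(Add(5, -5), 1)), v) = Mul(Mul(-2, Mul(Add(5, -5), 1)), -3) = Mul(Mul(-2, Mul(0, 1)), -3) = Mul(Mul(-2, 0), -3) = Mul(0, -3) = 0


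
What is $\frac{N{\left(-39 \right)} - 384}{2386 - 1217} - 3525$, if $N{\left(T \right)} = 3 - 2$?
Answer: $- \frac{4121108}{1169} \approx -3525.3$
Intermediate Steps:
$N{\left(T \right)} = 1$ ($N{\left(T \right)} = 3 - 2 = 1$)
$\frac{N{\left(-39 \right)} - 384}{2386 - 1217} - 3525 = \frac{1 - 384}{2386 - 1217} - 3525 = - \frac{383}{1169} - 3525 = - \frac{4121108}{1169}$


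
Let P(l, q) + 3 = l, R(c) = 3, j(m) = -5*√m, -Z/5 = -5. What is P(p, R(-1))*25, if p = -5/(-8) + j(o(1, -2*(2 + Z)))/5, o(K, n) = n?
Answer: -475/8 - 75*I*√6 ≈ -59.375 - 183.71*I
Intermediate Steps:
Z = 25 (Z = -5*(-5) = 25)
p = 5/8 - 3*I*√6 (p = -5/(-8) - 5*I*√2*√(2 + 25)/5 = -5*(-⅛) - 5*3*I*√6*(⅕) = 5/8 - 15*I*√6*(⅕) = 5/8 - 3*I*√6 ≈ 0.625 - 7.3485*I)
P(l, q) = -3 + l
P(p, R(-1))*25 = (-3 + (5/8 - 3*I*√6))*25 = (-19/8 - 3*I*√6)*25 = -475/8 - 75*I*√6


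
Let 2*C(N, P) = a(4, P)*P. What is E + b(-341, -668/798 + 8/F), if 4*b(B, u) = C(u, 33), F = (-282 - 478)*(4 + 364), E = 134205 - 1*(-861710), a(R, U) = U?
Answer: 7968409/8 ≈ 9.9605e+5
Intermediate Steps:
E = 995915 (E = 134205 + 861710 = 995915)
F = -279680 (F = -760*368 = -279680)
C(N, P) = P²/2 (C(N, P) = (P*P)/2 = P²/2)
b(B, u) = 1089/8 (b(B, u) = ((½)*33²)/4 = ((½)*1089)/4 = (¼)*(1089/2) = 1089/8)
E + b(-341, -668/798 + 8/F) = 995915 + 1089/8 = 7968409/8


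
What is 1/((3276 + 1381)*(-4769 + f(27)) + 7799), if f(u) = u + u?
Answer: -1/21949956 ≈ -4.5558e-8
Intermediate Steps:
f(u) = 2*u
1/((3276 + 1381)*(-4769 + f(27)) + 7799) = 1/((3276 + 1381)*(-4769 + 2*27) + 7799) = 1/(4657*(-4769 + 54) + 7799) = 1/(4657*(-4715) + 7799) = 1/(-21957755 + 7799) = 1/(-21949956) = -1/21949956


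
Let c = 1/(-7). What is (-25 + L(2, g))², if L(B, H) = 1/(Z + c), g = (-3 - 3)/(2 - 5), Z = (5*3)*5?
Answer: 171426649/274576 ≈ 624.33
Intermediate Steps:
Z = 75 (Z = 15*5 = 75)
c = -⅐ ≈ -0.14286
g = 2 (g = -6/(-3) = -6*(-⅓) = 2)
L(B, H) = 7/524 (L(B, H) = 1/(75 - ⅐) = 1/(524/7) = 7/524)
(-25 + L(2, g))² = (-25 + 7/524)² = (-13093/524)² = 171426649/274576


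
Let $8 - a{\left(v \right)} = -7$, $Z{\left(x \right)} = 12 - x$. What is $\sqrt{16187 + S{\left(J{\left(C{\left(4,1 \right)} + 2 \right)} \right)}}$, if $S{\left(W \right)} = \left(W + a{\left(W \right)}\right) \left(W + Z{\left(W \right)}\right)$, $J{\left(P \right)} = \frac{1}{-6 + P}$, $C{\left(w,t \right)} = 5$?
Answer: $\sqrt{16379} \approx 127.98$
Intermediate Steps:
$a{\left(v \right)} = 15$ ($a{\left(v \right)} = 8 - -7 = 8 + 7 = 15$)
$S{\left(W \right)} = 180 + 12 W$ ($S{\left(W \right)} = \left(W + 15\right) \left(W - \left(-12 + W\right)\right) = \left(15 + W\right) 12 = 180 + 12 W$)
$\sqrt{16187 + S{\left(J{\left(C{\left(4,1 \right)} + 2 \right)} \right)}} = \sqrt{16187 + \left(180 + \frac{12}{-6 + \left(5 + 2\right)}\right)} = \sqrt{16187 + \left(180 + \frac{12}{-6 + 7}\right)} = \sqrt{16187 + \left(180 + \frac{12}{1}\right)} = \sqrt{16187 + \left(180 + 12 \cdot 1\right)} = \sqrt{16187 + \left(180 + 12\right)} = \sqrt{16187 + 192} = \sqrt{16379}$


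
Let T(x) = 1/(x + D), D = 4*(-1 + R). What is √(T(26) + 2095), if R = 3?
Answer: √2421854/34 ≈ 45.771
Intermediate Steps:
D = 8 (D = 4*(-1 + 3) = 4*2 = 8)
T(x) = 1/(8 + x) (T(x) = 1/(x + 8) = 1/(8 + x))
√(T(26) + 2095) = √(1/(8 + 26) + 2095) = √(1/34 + 2095) = √(71231/34) = √2421854/34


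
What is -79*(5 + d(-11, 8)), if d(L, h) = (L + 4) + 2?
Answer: 0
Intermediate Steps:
d(L, h) = 6 + L (d(L, h) = (4 + L) + 2 = 6 + L)
-79*(5 + d(-11, 8)) = -79*(5 + (6 - 11)) = -79*(5 - 5) = -79*0 = 0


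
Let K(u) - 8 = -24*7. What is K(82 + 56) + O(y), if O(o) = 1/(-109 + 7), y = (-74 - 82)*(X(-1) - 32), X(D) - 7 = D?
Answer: -16321/102 ≈ -160.01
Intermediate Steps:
X(D) = 7 + D
K(u) = -160 (K(u) = 8 - 24*7 = 8 - 168 = -160)
y = 4056 (y = (-74 - 82)*((7 - 1) - 32) = -156*(6 - 32) = -156*(-26) = 4056)
O(o) = -1/102 (O(o) = 1/(-102) = -1/102)
K(82 + 56) + O(y) = -160 - 1/102 = -16321/102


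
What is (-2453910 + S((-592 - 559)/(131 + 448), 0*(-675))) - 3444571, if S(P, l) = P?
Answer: -3415221650/579 ≈ -5.8985e+6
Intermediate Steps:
(-2453910 + S((-592 - 559)/(131 + 448), 0*(-675))) - 3444571 = (-2453910 + (-592 - 559)/(131 + 448)) - 3444571 = (-2453910 - 1151/579) - 3444571 = -1420815041/579 - 3444571 = -3415221650/579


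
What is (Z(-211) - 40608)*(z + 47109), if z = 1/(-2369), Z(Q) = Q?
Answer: -4555450199180/2369 ≈ -1.9229e+9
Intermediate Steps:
z = -1/2369 ≈ -0.00042212
(Z(-211) - 40608)*(z + 47109) = (-211 - 40608)*(-1/2369 + 47109) = -40819*111601220/2369 = -4555450199180/2369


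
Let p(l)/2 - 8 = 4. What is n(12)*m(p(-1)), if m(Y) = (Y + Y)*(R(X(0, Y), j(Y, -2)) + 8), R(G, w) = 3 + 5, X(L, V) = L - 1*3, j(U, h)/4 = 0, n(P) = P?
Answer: 9216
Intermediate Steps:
p(l) = 24 (p(l) = 16 + 2*4 = 16 + 8 = 24)
j(U, h) = 0 (j(U, h) = 4*0 = 0)
X(L, V) = -3 + L (X(L, V) = L - 3 = -3 + L)
R(G, w) = 8
m(Y) = 32*Y (m(Y) = (Y + Y)*(8 + 8) = (2*Y)*16 = 32*Y)
n(12)*m(p(-1)) = 12*(32*24) = 12*768 = 9216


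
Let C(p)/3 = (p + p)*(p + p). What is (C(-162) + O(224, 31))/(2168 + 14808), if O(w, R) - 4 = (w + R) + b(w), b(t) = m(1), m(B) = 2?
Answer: 315189/16976 ≈ 18.567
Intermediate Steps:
b(t) = 2
C(p) = 12*p**2 (C(p) = 3*((p + p)*(p + p)) = 3*((2*p)*(2*p)) = 3*(4*p**2) = 12*p**2)
O(w, R) = 6 + R + w (O(w, R) = 4 + ((w + R) + 2) = 4 + ((R + w) + 2) = 4 + (2 + R + w) = 6 + R + w)
(C(-162) + O(224, 31))/(2168 + 14808) = (12*(-162)**2 + (6 + 31 + 224))/(2168 + 14808) = (12*26244 + 261)/16976 = (314928 + 261)*(1/16976) = 315189*(1/16976) = 315189/16976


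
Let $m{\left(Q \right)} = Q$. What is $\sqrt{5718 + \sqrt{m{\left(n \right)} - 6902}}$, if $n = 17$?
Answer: $\sqrt{5718 + 9 i \sqrt{85}} \approx 75.619 + 0.5486 i$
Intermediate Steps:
$\sqrt{5718 + \sqrt{m{\left(n \right)} - 6902}} = \sqrt{5718 + \sqrt{17 - 6902}} = \sqrt{5718 + \sqrt{-6885}} = \sqrt{5718 + 9 i \sqrt{85}}$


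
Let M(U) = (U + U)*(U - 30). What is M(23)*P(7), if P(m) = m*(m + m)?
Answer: -31556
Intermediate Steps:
P(m) = 2*m**2 (P(m) = m*(2*m) = 2*m**2)
M(U) = 2*U*(-30 + U) (M(U) = (2*U)*(-30 + U) = 2*U*(-30 + U))
M(23)*P(7) = (2*23*(-30 + 23))*(2*7**2) = (2*23*(-7))*(2*49) = -322*98 = -31556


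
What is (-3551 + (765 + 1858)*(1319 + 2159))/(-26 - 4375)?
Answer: -9119243/4401 ≈ -2072.1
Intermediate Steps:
(-3551 + (765 + 1858)*(1319 + 2159))/(-26 - 4375) = (-3551 + 2623*3478)/(-4401) = (-3551 + 9122794)*(-1/4401) = 9119243*(-1/4401) = -9119243/4401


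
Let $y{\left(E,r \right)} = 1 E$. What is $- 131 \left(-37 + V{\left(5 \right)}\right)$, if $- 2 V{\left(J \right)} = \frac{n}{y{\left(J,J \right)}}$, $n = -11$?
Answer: $\frac{47029}{10} \approx 4702.9$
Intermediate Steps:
$y{\left(E,r \right)} = E$
$V{\left(J \right)} = \frac{11}{2 J}$ ($V{\left(J \right)} = - \frac{\left(-11\right) \frac{1}{J}}{2} = \frac{11}{2 J}$)
$- 131 \left(-37 + V{\left(5 \right)}\right) = - 131 \left(-37 + \frac{11}{2 \cdot 5}\right) = - 131 \left(-37 + \frac{11}{2} \cdot \frac{1}{5}\right) = - 131 \left(-37 + \frac{11}{10}\right) = \left(-131\right) \left(- \frac{359}{10}\right) = \frac{47029}{10}$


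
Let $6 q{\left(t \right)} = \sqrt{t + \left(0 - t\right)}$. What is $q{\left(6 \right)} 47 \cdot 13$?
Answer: $0$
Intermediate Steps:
$q{\left(t \right)} = 0$ ($q{\left(t \right)} = \frac{\sqrt{t + \left(0 - t\right)}}{6} = \frac{\sqrt{t - t}}{6} = \frac{\sqrt{0}}{6} = \frac{1}{6} \cdot 0 = 0$)
$q{\left(6 \right)} 47 \cdot 13 = 0 \cdot 47 \cdot 13 = 0 \cdot 13 = 0$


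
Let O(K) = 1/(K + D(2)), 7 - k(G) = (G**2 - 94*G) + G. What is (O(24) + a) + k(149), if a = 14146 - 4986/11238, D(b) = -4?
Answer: 217590393/37460 ≈ 5808.6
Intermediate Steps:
k(G) = 7 - G**2 + 93*G (k(G) = 7 - ((G**2 - 94*G) + G) = 7 - (G**2 - 93*G) = 7 + (-G**2 + 93*G) = 7 - G**2 + 93*G)
a = 26494627/1873 (a = 14146 - 4986/11238 = 14146 - 1*831/1873 = 14146 - 831/1873 = 26494627/1873 ≈ 14146.)
O(K) = 1/(-4 + K) (O(K) = 1/(K - 4) = 1/(-4 + K))
(O(24) + a) + k(149) = (1/(-4 + 24) + 26494627/1873) + (7 - 1*149**2 + 93*149) = (1/20 + 26494627/1873) + (7 - 1*22201 + 13857) = (1/20 + 26494627/1873) + (7 - 22201 + 13857) = 529894413/37460 - 8337 = 217590393/37460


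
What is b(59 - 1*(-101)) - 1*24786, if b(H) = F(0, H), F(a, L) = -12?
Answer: -24798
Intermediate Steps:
b(H) = -12
b(59 - 1*(-101)) - 1*24786 = -12 - 1*24786 = -12 - 24786 = -24798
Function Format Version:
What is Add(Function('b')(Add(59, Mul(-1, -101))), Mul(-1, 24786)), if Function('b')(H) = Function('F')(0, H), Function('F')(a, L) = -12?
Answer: -24798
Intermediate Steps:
Function('b')(H) = -12
Add(Function('b')(Add(59, Mul(-1, -101))), Mul(-1, 24786)) = Add(-12, Mul(-1, 24786)) = Add(-12, -24786) = -24798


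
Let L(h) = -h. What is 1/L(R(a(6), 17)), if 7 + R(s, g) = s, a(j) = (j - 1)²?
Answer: -1/18 ≈ -0.055556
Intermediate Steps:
a(j) = (-1 + j)²
R(s, g) = -7 + s
1/L(R(a(6), 17)) = 1/(-(-7 + (-1 + 6)²)) = 1/(-(-7 + 5²)) = 1/(-(-7 + 25)) = 1/(-1*18) = 1/(-18) = -1/18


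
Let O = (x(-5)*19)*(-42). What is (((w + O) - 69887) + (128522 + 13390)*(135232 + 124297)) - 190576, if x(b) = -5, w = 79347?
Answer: 36830102322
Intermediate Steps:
O = 3990 (O = -5*19*(-42) = -95*(-42) = 3990)
(((w + O) - 69887) + (128522 + 13390)*(135232 + 124297)) - 190576 = (((79347 + 3990) - 69887) + (128522 + 13390)*(135232 + 124297)) - 190576 = ((83337 - 69887) + 141912*259529) - 190576 = (13450 + 36830279448) - 190576 = 36830292898 - 190576 = 36830102322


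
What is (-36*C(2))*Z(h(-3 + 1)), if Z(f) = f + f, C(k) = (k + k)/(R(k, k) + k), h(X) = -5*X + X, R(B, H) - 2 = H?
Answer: -384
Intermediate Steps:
R(B, H) = 2 + H
h(X) = -4*X
C(k) = 2*k/(2 + 2*k) (C(k) = (k + k)/((2 + k) + k) = (2*k)/(2 + 2*k) = 2*k/(2 + 2*k))
Z(f) = 2*f
(-36*C(2))*Z(h(-3 + 1)) = (-72/(1 + 2))*(2*(-4*(-3 + 1))) = (-72/3)*(2*(-4*(-2))) = (-72/3)*(2*8) = -36*2/3*16 = -24*16 = -384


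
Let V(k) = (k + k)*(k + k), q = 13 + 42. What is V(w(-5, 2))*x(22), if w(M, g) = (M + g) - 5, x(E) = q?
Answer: 14080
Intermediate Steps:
q = 55
x(E) = 55
w(M, g) = -5 + M + g
V(k) = 4*k² (V(k) = (2*k)*(2*k) = 4*k²)
V(w(-5, 2))*x(22) = (4*(-5 - 5 + 2)²)*55 = (4*(-8)²)*55 = (4*64)*55 = 256*55 = 14080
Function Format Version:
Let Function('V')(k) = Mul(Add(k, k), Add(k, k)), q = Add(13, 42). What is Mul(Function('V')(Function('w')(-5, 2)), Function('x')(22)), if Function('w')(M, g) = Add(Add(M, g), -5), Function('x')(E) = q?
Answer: 14080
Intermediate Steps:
q = 55
Function('x')(E) = 55
Function('w')(M, g) = Add(-5, M, g)
Function('V')(k) = Mul(4, Pow(k, 2)) (Function('V')(k) = Mul(Mul(2, k), Mul(2, k)) = Mul(4, Pow(k, 2)))
Mul(Function('V')(Function('w')(-5, 2)), Function('x')(22)) = Mul(Mul(4, Pow(Add(-5, -5, 2), 2)), 55) = Mul(Mul(4, Pow(-8, 2)), 55) = Mul(Mul(4, 64), 55) = Mul(256, 55) = 14080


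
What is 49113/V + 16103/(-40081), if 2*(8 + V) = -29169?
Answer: -4406962361/1169763985 ≈ -3.7674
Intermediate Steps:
V = -29185/2 (V = -8 + (1/2)*(-29169) = -8 - 29169/2 = -29185/2 ≈ -14593.)
49113/V + 16103/(-40081) = 49113/(-29185/2) + 16103/(-40081) = 49113*(-2/29185) + 16103*(-1/40081) = -98226/29185 - 16103/40081 = -4406962361/1169763985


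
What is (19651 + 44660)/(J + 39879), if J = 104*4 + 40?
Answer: 21437/13445 ≈ 1.5944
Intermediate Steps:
J = 456 (J = 416 + 40 = 456)
(19651 + 44660)/(J + 39879) = (19651 + 44660)/(456 + 39879) = 64311/40335 = 64311*(1/40335) = 21437/13445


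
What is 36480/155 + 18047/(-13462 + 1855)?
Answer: 84125215/359817 ≈ 233.80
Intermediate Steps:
36480/155 + 18047/(-13462 + 1855) = 36480*(1/155) + 18047/(-11607) = 7296/31 + 18047*(-1/11607) = 7296/31 - 18047/11607 = 84125215/359817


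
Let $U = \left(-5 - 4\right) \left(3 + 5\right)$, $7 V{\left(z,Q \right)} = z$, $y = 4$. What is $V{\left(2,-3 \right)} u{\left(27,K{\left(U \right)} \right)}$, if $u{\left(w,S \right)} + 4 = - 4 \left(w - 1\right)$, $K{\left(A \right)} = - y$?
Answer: $- \frac{216}{7} \approx -30.857$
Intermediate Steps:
$V{\left(z,Q \right)} = \frac{z}{7}$
$U = -72$ ($U = \left(-5 - 4\right) 8 = \left(-9\right) 8 = -72$)
$K{\left(A \right)} = -4$ ($K{\left(A \right)} = \left(-1\right) 4 = -4$)
$u{\left(w,S \right)} = - 4 w$ ($u{\left(w,S \right)} = -4 - 4 \left(w - 1\right) = -4 - 4 \left(-1 + w\right) = -4 - \left(-4 + 4 w\right) = - 4 w$)
$V{\left(2,-3 \right)} u{\left(27,K{\left(U \right)} \right)} = \frac{1}{7} \cdot 2 \left(\left(-4\right) 27\right) = \frac{2}{7} \left(-108\right) = - \frac{216}{7}$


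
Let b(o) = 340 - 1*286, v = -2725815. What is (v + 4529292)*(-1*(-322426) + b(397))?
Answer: 581585262960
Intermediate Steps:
b(o) = 54 (b(o) = 340 - 286 = 54)
(v + 4529292)*(-1*(-322426) + b(397)) = (-2725815 + 4529292)*(-1*(-322426) + 54) = 1803477*(322426 + 54) = 1803477*322480 = 581585262960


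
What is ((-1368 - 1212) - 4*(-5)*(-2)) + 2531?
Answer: -89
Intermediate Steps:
((-1368 - 1212) - 4*(-5)*(-2)) + 2531 = (-2580 + 20*(-2)) + 2531 = (-2580 - 40) + 2531 = -2620 + 2531 = -89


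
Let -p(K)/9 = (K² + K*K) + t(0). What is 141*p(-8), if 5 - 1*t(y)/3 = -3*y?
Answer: -181467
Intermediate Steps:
t(y) = 15 + 9*y (t(y) = 15 - (-9)*y = 15 + 9*y)
p(K) = -135 - 18*K² (p(K) = -9*((K² + K*K) + (15 + 9*0)) = -9*((K² + K²) + (15 + 0)) = -9*(2*K² + 15) = -9*(15 + 2*K²) = -135 - 18*K²)
141*p(-8) = 141*(-135 - 18*(-8)²) = 141*(-135 - 18*64) = 141*(-135 - 1152) = 141*(-1287) = -181467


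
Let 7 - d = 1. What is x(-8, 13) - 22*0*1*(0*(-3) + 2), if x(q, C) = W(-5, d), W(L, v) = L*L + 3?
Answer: 28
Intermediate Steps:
d = 6 (d = 7 - 1*1 = 7 - 1 = 6)
W(L, v) = 3 + L² (W(L, v) = L² + 3 = 3 + L²)
x(q, C) = 28 (x(q, C) = 3 + (-5)² = 3 + 25 = 28)
x(-8, 13) - 22*0*1*(0*(-3) + 2) = 28 - 22*0*1*(0*(-3) + 2) = 28 - 0*(0 + 2) = 28 - 0*2 = 28 - 22*0 = 28 + 0 = 28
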